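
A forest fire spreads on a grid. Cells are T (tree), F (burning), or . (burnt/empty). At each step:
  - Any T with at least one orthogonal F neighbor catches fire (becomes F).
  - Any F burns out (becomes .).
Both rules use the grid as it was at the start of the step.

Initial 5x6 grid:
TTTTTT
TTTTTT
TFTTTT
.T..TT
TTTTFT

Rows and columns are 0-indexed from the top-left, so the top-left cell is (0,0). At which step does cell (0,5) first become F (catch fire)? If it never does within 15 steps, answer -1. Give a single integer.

Step 1: cell (0,5)='T' (+7 fires, +2 burnt)
Step 2: cell (0,5)='T' (+8 fires, +7 burnt)
Step 3: cell (0,5)='T' (+6 fires, +8 burnt)
Step 4: cell (0,5)='T' (+3 fires, +6 burnt)
Step 5: cell (0,5)='F' (+1 fires, +3 burnt)
  -> target ignites at step 5
Step 6: cell (0,5)='.' (+0 fires, +1 burnt)
  fire out at step 6

5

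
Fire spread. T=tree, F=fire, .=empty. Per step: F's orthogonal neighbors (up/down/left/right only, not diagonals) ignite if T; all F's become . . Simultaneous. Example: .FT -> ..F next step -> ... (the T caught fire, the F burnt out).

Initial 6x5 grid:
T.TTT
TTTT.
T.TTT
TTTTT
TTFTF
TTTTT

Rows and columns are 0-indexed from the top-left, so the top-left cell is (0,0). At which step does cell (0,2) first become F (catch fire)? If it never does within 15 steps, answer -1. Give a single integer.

Step 1: cell (0,2)='T' (+6 fires, +2 burnt)
Step 2: cell (0,2)='T' (+7 fires, +6 burnt)
Step 3: cell (0,2)='T' (+4 fires, +7 burnt)
Step 4: cell (0,2)='F' (+4 fires, +4 burnt)
  -> target ignites at step 4
Step 5: cell (0,2)='.' (+2 fires, +4 burnt)
Step 6: cell (0,2)='.' (+2 fires, +2 burnt)
Step 7: cell (0,2)='.' (+0 fires, +2 burnt)
  fire out at step 7

4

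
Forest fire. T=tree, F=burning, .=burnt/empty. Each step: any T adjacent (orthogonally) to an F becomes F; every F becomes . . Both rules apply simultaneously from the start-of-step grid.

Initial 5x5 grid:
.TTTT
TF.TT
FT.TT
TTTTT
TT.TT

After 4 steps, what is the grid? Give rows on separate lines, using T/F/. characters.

Step 1: 4 trees catch fire, 2 burn out
  .FTTT
  F..TT
  .F.TT
  FTTTT
  TT.TT
Step 2: 3 trees catch fire, 4 burn out
  ..FTT
  ...TT
  ...TT
  .FTTT
  FT.TT
Step 3: 3 trees catch fire, 3 burn out
  ...FT
  ...TT
  ...TT
  ..FTT
  .F.TT
Step 4: 3 trees catch fire, 3 burn out
  ....F
  ...FT
  ...TT
  ...FT
  ...TT

....F
...FT
...TT
...FT
...TT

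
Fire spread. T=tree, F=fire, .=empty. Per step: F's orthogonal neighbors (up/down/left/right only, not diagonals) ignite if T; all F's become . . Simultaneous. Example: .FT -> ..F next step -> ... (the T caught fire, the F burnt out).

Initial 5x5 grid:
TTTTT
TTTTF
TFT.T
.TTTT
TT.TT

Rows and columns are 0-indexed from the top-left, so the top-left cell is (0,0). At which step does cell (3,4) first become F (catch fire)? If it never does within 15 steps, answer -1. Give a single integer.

Step 1: cell (3,4)='T' (+7 fires, +2 burnt)
Step 2: cell (3,4)='F' (+7 fires, +7 burnt)
  -> target ignites at step 2
Step 3: cell (3,4)='.' (+5 fires, +7 burnt)
Step 4: cell (3,4)='.' (+1 fires, +5 burnt)
Step 5: cell (3,4)='.' (+0 fires, +1 burnt)
  fire out at step 5

2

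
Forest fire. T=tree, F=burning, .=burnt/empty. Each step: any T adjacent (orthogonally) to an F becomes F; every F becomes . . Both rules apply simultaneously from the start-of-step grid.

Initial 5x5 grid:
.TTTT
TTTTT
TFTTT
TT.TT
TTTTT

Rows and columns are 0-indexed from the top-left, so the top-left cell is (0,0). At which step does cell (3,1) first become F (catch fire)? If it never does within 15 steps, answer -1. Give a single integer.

Step 1: cell (3,1)='F' (+4 fires, +1 burnt)
  -> target ignites at step 1
Step 2: cell (3,1)='.' (+6 fires, +4 burnt)
Step 3: cell (3,1)='.' (+6 fires, +6 burnt)
Step 4: cell (3,1)='.' (+4 fires, +6 burnt)
Step 5: cell (3,1)='.' (+2 fires, +4 burnt)
Step 6: cell (3,1)='.' (+0 fires, +2 burnt)
  fire out at step 6

1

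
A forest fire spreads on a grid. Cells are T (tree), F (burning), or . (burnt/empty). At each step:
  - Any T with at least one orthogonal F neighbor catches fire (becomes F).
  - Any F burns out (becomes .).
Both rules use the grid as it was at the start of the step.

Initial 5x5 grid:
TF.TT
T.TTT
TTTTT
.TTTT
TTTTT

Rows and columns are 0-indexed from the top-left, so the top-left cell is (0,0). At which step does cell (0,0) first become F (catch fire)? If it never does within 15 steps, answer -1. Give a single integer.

Step 1: cell (0,0)='F' (+1 fires, +1 burnt)
  -> target ignites at step 1
Step 2: cell (0,0)='.' (+1 fires, +1 burnt)
Step 3: cell (0,0)='.' (+1 fires, +1 burnt)
Step 4: cell (0,0)='.' (+1 fires, +1 burnt)
Step 5: cell (0,0)='.' (+2 fires, +1 burnt)
Step 6: cell (0,0)='.' (+4 fires, +2 burnt)
Step 7: cell (0,0)='.' (+5 fires, +4 burnt)
Step 8: cell (0,0)='.' (+4 fires, +5 burnt)
Step 9: cell (0,0)='.' (+2 fires, +4 burnt)
Step 10: cell (0,0)='.' (+0 fires, +2 burnt)
  fire out at step 10

1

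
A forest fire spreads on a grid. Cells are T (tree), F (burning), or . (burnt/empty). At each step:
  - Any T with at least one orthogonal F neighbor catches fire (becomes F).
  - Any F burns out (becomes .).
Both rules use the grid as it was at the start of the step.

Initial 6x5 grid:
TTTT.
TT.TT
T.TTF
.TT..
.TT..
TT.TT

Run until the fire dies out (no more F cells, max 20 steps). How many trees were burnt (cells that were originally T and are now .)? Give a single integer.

Step 1: +2 fires, +1 burnt (F count now 2)
Step 2: +2 fires, +2 burnt (F count now 2)
Step 3: +2 fires, +2 burnt (F count now 2)
Step 4: +3 fires, +2 burnt (F count now 3)
Step 5: +2 fires, +3 burnt (F count now 2)
Step 6: +3 fires, +2 burnt (F count now 3)
Step 7: +2 fires, +3 burnt (F count now 2)
Step 8: +1 fires, +2 burnt (F count now 1)
Step 9: +0 fires, +1 burnt (F count now 0)
Fire out after step 9
Initially T: 19, now '.': 28
Total burnt (originally-T cells now '.'): 17

Answer: 17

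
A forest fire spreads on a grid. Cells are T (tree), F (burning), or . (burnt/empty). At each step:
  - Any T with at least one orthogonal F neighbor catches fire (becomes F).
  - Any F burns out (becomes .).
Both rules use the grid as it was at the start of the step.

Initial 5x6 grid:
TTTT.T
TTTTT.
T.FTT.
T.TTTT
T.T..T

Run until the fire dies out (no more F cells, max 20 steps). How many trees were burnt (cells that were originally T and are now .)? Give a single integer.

Answer: 20

Derivation:
Step 1: +3 fires, +1 burnt (F count now 3)
Step 2: +6 fires, +3 burnt (F count now 6)
Step 3: +5 fires, +6 burnt (F count now 5)
Step 4: +3 fires, +5 burnt (F count now 3)
Step 5: +2 fires, +3 burnt (F count now 2)
Step 6: +1 fires, +2 burnt (F count now 1)
Step 7: +0 fires, +1 burnt (F count now 0)
Fire out after step 7
Initially T: 21, now '.': 29
Total burnt (originally-T cells now '.'): 20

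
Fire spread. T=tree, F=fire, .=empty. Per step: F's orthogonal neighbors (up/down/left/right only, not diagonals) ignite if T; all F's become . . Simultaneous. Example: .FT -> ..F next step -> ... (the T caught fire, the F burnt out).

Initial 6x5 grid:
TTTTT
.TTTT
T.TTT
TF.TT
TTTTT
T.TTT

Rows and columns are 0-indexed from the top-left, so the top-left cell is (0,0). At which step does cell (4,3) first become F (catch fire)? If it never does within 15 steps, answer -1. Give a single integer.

Step 1: cell (4,3)='T' (+2 fires, +1 burnt)
Step 2: cell (4,3)='T' (+3 fires, +2 burnt)
Step 3: cell (4,3)='F' (+3 fires, +3 burnt)
  -> target ignites at step 3
Step 4: cell (4,3)='.' (+3 fires, +3 burnt)
Step 5: cell (4,3)='.' (+3 fires, +3 burnt)
Step 6: cell (4,3)='.' (+3 fires, +3 burnt)
Step 7: cell (4,3)='.' (+3 fires, +3 burnt)
Step 8: cell (4,3)='.' (+3 fires, +3 burnt)
Step 9: cell (4,3)='.' (+1 fires, +3 burnt)
Step 10: cell (4,3)='.' (+1 fires, +1 burnt)
Step 11: cell (4,3)='.' (+0 fires, +1 burnt)
  fire out at step 11

3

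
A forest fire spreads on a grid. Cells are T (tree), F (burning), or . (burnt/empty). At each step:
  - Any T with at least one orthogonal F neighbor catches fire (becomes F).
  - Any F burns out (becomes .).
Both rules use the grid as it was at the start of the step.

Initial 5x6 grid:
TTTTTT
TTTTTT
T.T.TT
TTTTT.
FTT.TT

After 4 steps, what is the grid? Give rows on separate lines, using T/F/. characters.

Step 1: 2 trees catch fire, 1 burn out
  TTTTTT
  TTTTTT
  T.T.TT
  FTTTT.
  .FT.TT
Step 2: 3 trees catch fire, 2 burn out
  TTTTTT
  TTTTTT
  F.T.TT
  .FTTT.
  ..F.TT
Step 3: 2 trees catch fire, 3 burn out
  TTTTTT
  FTTTTT
  ..T.TT
  ..FTT.
  ....TT
Step 4: 4 trees catch fire, 2 burn out
  FTTTTT
  .FTTTT
  ..F.TT
  ...FT.
  ....TT

FTTTTT
.FTTTT
..F.TT
...FT.
....TT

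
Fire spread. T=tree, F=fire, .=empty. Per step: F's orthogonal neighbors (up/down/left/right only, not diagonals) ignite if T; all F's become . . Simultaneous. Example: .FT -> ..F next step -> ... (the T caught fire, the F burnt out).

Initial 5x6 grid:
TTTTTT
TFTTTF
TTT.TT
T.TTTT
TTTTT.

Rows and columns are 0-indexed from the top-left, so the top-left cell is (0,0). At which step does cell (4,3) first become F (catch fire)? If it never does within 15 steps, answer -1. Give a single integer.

Step 1: cell (4,3)='T' (+7 fires, +2 burnt)
Step 2: cell (4,3)='T' (+8 fires, +7 burnt)
Step 3: cell (4,3)='T' (+4 fires, +8 burnt)
Step 4: cell (4,3)='T' (+4 fires, +4 burnt)
Step 5: cell (4,3)='F' (+2 fires, +4 burnt)
  -> target ignites at step 5
Step 6: cell (4,3)='.' (+0 fires, +2 burnt)
  fire out at step 6

5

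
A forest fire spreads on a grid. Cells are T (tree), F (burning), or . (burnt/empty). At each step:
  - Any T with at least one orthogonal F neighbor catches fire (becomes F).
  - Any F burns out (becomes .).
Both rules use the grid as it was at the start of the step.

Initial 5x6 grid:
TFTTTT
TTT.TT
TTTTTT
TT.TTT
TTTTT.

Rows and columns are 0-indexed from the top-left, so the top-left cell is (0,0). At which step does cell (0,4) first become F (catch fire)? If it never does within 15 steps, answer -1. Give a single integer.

Step 1: cell (0,4)='T' (+3 fires, +1 burnt)
Step 2: cell (0,4)='T' (+4 fires, +3 burnt)
Step 3: cell (0,4)='F' (+4 fires, +4 burnt)
  -> target ignites at step 3
Step 4: cell (0,4)='.' (+5 fires, +4 burnt)
Step 5: cell (0,4)='.' (+5 fires, +5 burnt)
Step 6: cell (0,4)='.' (+3 fires, +5 burnt)
Step 7: cell (0,4)='.' (+2 fires, +3 burnt)
Step 8: cell (0,4)='.' (+0 fires, +2 burnt)
  fire out at step 8

3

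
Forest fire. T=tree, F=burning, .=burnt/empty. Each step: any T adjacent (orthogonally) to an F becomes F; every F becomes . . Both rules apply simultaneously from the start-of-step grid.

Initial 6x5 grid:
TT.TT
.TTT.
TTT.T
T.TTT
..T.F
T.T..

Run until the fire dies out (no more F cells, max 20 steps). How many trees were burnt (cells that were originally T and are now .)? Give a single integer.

Step 1: +1 fires, +1 burnt (F count now 1)
Step 2: +2 fires, +1 burnt (F count now 2)
Step 3: +1 fires, +2 burnt (F count now 1)
Step 4: +2 fires, +1 burnt (F count now 2)
Step 5: +3 fires, +2 burnt (F count now 3)
Step 6: +3 fires, +3 burnt (F count now 3)
Step 7: +3 fires, +3 burnt (F count now 3)
Step 8: +2 fires, +3 burnt (F count now 2)
Step 9: +0 fires, +2 burnt (F count now 0)
Fire out after step 9
Initially T: 18, now '.': 29
Total burnt (originally-T cells now '.'): 17

Answer: 17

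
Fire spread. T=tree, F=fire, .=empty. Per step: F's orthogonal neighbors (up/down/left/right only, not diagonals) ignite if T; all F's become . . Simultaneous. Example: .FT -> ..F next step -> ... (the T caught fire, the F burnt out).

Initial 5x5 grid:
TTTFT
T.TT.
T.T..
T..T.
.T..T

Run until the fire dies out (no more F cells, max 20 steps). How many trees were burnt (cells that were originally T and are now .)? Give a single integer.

Answer: 10

Derivation:
Step 1: +3 fires, +1 burnt (F count now 3)
Step 2: +2 fires, +3 burnt (F count now 2)
Step 3: +2 fires, +2 burnt (F count now 2)
Step 4: +1 fires, +2 burnt (F count now 1)
Step 5: +1 fires, +1 burnt (F count now 1)
Step 6: +1 fires, +1 burnt (F count now 1)
Step 7: +0 fires, +1 burnt (F count now 0)
Fire out after step 7
Initially T: 13, now '.': 22
Total burnt (originally-T cells now '.'): 10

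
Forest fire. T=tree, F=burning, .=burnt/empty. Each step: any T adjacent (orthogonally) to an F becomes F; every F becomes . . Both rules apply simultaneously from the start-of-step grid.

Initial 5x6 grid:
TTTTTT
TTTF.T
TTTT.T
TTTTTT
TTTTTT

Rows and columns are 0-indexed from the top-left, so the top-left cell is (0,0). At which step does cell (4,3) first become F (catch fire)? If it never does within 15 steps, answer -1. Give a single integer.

Step 1: cell (4,3)='T' (+3 fires, +1 burnt)
Step 2: cell (4,3)='T' (+5 fires, +3 burnt)
Step 3: cell (4,3)='F' (+7 fires, +5 burnt)
  -> target ignites at step 3
Step 4: cell (4,3)='.' (+7 fires, +7 burnt)
Step 5: cell (4,3)='.' (+4 fires, +7 burnt)
Step 6: cell (4,3)='.' (+1 fires, +4 burnt)
Step 7: cell (4,3)='.' (+0 fires, +1 burnt)
  fire out at step 7

3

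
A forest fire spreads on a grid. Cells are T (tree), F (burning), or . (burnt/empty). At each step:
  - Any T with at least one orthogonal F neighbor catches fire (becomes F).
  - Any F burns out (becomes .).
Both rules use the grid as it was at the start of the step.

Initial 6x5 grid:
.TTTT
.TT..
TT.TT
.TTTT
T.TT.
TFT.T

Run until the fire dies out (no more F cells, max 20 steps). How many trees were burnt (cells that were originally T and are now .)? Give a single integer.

Answer: 19

Derivation:
Step 1: +2 fires, +1 burnt (F count now 2)
Step 2: +2 fires, +2 burnt (F count now 2)
Step 3: +2 fires, +2 burnt (F count now 2)
Step 4: +2 fires, +2 burnt (F count now 2)
Step 5: +3 fires, +2 burnt (F count now 3)
Step 6: +3 fires, +3 burnt (F count now 3)
Step 7: +2 fires, +3 burnt (F count now 2)
Step 8: +1 fires, +2 burnt (F count now 1)
Step 9: +1 fires, +1 burnt (F count now 1)
Step 10: +1 fires, +1 burnt (F count now 1)
Step 11: +0 fires, +1 burnt (F count now 0)
Fire out after step 11
Initially T: 20, now '.': 29
Total burnt (originally-T cells now '.'): 19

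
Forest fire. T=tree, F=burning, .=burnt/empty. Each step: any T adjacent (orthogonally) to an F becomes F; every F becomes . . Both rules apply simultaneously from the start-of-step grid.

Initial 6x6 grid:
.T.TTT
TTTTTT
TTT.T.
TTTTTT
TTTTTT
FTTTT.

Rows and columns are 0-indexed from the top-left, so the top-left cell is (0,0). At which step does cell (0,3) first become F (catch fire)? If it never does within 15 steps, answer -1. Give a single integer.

Step 1: cell (0,3)='T' (+2 fires, +1 burnt)
Step 2: cell (0,3)='T' (+3 fires, +2 burnt)
Step 3: cell (0,3)='T' (+4 fires, +3 burnt)
Step 4: cell (0,3)='T' (+5 fires, +4 burnt)
Step 5: cell (0,3)='T' (+4 fires, +5 burnt)
Step 6: cell (0,3)='T' (+4 fires, +4 burnt)
Step 7: cell (0,3)='T' (+3 fires, +4 burnt)
Step 8: cell (0,3)='F' (+2 fires, +3 burnt)
  -> target ignites at step 8
Step 9: cell (0,3)='.' (+2 fires, +2 burnt)
Step 10: cell (0,3)='.' (+1 fires, +2 burnt)
Step 11: cell (0,3)='.' (+0 fires, +1 burnt)
  fire out at step 11

8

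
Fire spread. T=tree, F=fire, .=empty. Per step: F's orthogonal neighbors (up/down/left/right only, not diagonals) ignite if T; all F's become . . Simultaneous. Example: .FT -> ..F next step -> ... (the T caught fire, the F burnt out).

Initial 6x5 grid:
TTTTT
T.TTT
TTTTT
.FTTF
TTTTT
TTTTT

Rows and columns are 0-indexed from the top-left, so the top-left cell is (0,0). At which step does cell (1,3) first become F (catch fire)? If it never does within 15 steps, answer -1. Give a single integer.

Step 1: cell (1,3)='T' (+6 fires, +2 burnt)
Step 2: cell (1,3)='T' (+9 fires, +6 burnt)
Step 3: cell (1,3)='F' (+7 fires, +9 burnt)
  -> target ignites at step 3
Step 4: cell (1,3)='.' (+3 fires, +7 burnt)
Step 5: cell (1,3)='.' (+1 fires, +3 burnt)
Step 6: cell (1,3)='.' (+0 fires, +1 burnt)
  fire out at step 6

3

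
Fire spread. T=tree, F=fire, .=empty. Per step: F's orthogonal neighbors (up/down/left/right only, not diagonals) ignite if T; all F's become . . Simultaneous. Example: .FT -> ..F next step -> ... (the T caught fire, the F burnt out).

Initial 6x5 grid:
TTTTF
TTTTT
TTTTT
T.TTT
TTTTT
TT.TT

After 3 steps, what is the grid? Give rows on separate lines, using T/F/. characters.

Step 1: 2 trees catch fire, 1 burn out
  TTTF.
  TTTTF
  TTTTT
  T.TTT
  TTTTT
  TT.TT
Step 2: 3 trees catch fire, 2 burn out
  TTF..
  TTTF.
  TTTTF
  T.TTT
  TTTTT
  TT.TT
Step 3: 4 trees catch fire, 3 burn out
  TF...
  TTF..
  TTTF.
  T.TTF
  TTTTT
  TT.TT

TF...
TTF..
TTTF.
T.TTF
TTTTT
TT.TT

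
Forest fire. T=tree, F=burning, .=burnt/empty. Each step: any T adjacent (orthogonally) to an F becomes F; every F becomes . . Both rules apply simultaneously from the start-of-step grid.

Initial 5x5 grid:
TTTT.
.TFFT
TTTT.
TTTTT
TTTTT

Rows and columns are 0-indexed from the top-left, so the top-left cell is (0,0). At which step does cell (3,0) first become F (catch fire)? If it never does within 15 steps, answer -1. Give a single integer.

Step 1: cell (3,0)='T' (+6 fires, +2 burnt)
Step 2: cell (3,0)='T' (+4 fires, +6 burnt)
Step 3: cell (3,0)='T' (+6 fires, +4 burnt)
Step 4: cell (3,0)='F' (+3 fires, +6 burnt)
  -> target ignites at step 4
Step 5: cell (3,0)='.' (+1 fires, +3 burnt)
Step 6: cell (3,0)='.' (+0 fires, +1 burnt)
  fire out at step 6

4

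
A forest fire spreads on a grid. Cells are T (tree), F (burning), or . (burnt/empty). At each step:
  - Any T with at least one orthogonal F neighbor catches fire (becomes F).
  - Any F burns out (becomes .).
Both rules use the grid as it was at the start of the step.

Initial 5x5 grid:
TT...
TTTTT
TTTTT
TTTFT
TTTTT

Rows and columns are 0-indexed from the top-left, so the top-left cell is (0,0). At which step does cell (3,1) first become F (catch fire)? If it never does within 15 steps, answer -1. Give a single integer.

Step 1: cell (3,1)='T' (+4 fires, +1 burnt)
Step 2: cell (3,1)='F' (+6 fires, +4 burnt)
  -> target ignites at step 2
Step 3: cell (3,1)='.' (+5 fires, +6 burnt)
Step 4: cell (3,1)='.' (+3 fires, +5 burnt)
Step 5: cell (3,1)='.' (+2 fires, +3 burnt)
Step 6: cell (3,1)='.' (+1 fires, +2 burnt)
Step 7: cell (3,1)='.' (+0 fires, +1 burnt)
  fire out at step 7

2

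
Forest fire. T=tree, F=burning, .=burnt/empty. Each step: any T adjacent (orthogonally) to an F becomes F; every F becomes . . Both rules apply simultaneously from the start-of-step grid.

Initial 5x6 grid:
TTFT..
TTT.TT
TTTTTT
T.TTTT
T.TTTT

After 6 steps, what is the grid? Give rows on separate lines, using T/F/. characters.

Step 1: 3 trees catch fire, 1 burn out
  TF.F..
  TTF.TT
  TTTTTT
  T.TTTT
  T.TTTT
Step 2: 3 trees catch fire, 3 burn out
  F.....
  TF..TT
  TTFTTT
  T.TTTT
  T.TTTT
Step 3: 4 trees catch fire, 3 burn out
  ......
  F...TT
  TF.FTT
  T.FTTT
  T.TTTT
Step 4: 4 trees catch fire, 4 burn out
  ......
  ....TT
  F...FT
  T..FTT
  T.FTTT
Step 5: 5 trees catch fire, 4 burn out
  ......
  ....FT
  .....F
  F...FT
  T..FTT
Step 6: 4 trees catch fire, 5 burn out
  ......
  .....F
  ......
  .....F
  F...FT

......
.....F
......
.....F
F...FT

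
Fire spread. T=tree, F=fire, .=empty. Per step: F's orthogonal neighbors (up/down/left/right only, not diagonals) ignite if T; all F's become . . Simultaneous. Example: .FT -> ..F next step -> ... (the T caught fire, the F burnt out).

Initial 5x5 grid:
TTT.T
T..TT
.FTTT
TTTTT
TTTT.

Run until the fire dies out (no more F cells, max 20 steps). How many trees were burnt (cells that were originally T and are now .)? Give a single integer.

Answer: 15

Derivation:
Step 1: +2 fires, +1 burnt (F count now 2)
Step 2: +4 fires, +2 burnt (F count now 4)
Step 3: +5 fires, +4 burnt (F count now 5)
Step 4: +3 fires, +5 burnt (F count now 3)
Step 5: +1 fires, +3 burnt (F count now 1)
Step 6: +0 fires, +1 burnt (F count now 0)
Fire out after step 6
Initially T: 19, now '.': 21
Total burnt (originally-T cells now '.'): 15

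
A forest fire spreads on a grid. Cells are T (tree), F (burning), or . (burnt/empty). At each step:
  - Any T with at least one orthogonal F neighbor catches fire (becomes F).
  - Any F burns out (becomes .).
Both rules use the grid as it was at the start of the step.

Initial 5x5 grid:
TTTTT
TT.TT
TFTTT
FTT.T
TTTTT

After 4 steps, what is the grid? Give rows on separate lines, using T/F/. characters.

Step 1: 5 trees catch fire, 2 burn out
  TTTTT
  TF.TT
  F.FTT
  .FT.T
  FTTTT
Step 2: 5 trees catch fire, 5 burn out
  TFTTT
  F..TT
  ...FT
  ..F.T
  .FTTT
Step 3: 5 trees catch fire, 5 burn out
  F.FTT
  ...FT
  ....F
  ....T
  ..FTT
Step 4: 4 trees catch fire, 5 burn out
  ...FT
  ....F
  .....
  ....F
  ...FT

...FT
....F
.....
....F
...FT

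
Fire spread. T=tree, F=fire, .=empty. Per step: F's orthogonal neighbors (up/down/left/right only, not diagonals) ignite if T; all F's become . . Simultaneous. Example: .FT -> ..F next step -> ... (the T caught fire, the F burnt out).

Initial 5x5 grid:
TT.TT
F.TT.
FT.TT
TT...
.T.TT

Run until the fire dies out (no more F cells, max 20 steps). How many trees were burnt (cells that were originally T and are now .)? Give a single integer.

Answer: 6

Derivation:
Step 1: +3 fires, +2 burnt (F count now 3)
Step 2: +2 fires, +3 burnt (F count now 2)
Step 3: +1 fires, +2 burnt (F count now 1)
Step 4: +0 fires, +1 burnt (F count now 0)
Fire out after step 4
Initially T: 14, now '.': 17
Total burnt (originally-T cells now '.'): 6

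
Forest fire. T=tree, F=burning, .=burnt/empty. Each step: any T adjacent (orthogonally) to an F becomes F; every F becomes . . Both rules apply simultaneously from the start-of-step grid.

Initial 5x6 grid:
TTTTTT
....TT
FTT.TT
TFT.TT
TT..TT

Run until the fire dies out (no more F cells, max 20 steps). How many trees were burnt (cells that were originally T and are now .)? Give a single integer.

Answer: 6

Derivation:
Step 1: +4 fires, +2 burnt (F count now 4)
Step 2: +2 fires, +4 burnt (F count now 2)
Step 3: +0 fires, +2 burnt (F count now 0)
Fire out after step 3
Initially T: 20, now '.': 16
Total burnt (originally-T cells now '.'): 6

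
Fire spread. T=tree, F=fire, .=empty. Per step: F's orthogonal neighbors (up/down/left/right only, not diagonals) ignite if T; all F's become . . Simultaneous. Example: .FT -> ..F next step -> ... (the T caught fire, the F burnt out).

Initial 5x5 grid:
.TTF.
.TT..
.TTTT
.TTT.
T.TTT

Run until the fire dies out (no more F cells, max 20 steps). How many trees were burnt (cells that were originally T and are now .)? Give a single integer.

Answer: 14

Derivation:
Step 1: +1 fires, +1 burnt (F count now 1)
Step 2: +2 fires, +1 burnt (F count now 2)
Step 3: +2 fires, +2 burnt (F count now 2)
Step 4: +3 fires, +2 burnt (F count now 3)
Step 5: +4 fires, +3 burnt (F count now 4)
Step 6: +1 fires, +4 burnt (F count now 1)
Step 7: +1 fires, +1 burnt (F count now 1)
Step 8: +0 fires, +1 burnt (F count now 0)
Fire out after step 8
Initially T: 15, now '.': 24
Total burnt (originally-T cells now '.'): 14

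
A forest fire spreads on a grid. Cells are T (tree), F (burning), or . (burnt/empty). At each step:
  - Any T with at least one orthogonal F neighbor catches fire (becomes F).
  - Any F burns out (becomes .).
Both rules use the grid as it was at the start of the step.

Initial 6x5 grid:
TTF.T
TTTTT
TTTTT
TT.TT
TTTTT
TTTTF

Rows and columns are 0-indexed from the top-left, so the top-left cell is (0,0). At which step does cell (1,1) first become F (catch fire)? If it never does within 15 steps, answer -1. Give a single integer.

Step 1: cell (1,1)='T' (+4 fires, +2 burnt)
Step 2: cell (1,1)='F' (+7 fires, +4 burnt)
  -> target ignites at step 2
Step 3: cell (1,1)='.' (+8 fires, +7 burnt)
Step 4: cell (1,1)='.' (+5 fires, +8 burnt)
Step 5: cell (1,1)='.' (+2 fires, +5 burnt)
Step 6: cell (1,1)='.' (+0 fires, +2 burnt)
  fire out at step 6

2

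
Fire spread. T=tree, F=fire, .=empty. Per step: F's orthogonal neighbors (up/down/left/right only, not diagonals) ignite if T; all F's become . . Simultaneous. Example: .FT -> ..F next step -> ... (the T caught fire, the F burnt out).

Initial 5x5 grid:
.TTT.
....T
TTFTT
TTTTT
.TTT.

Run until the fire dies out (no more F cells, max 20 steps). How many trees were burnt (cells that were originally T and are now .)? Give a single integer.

Step 1: +3 fires, +1 burnt (F count now 3)
Step 2: +5 fires, +3 burnt (F count now 5)
Step 3: +5 fires, +5 burnt (F count now 5)
Step 4: +0 fires, +5 burnt (F count now 0)
Fire out after step 4
Initially T: 16, now '.': 22
Total burnt (originally-T cells now '.'): 13

Answer: 13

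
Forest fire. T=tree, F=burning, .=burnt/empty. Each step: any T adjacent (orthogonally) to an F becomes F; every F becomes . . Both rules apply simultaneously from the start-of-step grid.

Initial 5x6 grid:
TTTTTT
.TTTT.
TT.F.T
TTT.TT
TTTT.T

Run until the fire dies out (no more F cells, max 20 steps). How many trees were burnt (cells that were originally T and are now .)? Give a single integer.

Step 1: +1 fires, +1 burnt (F count now 1)
Step 2: +3 fires, +1 burnt (F count now 3)
Step 3: +3 fires, +3 burnt (F count now 3)
Step 4: +3 fires, +3 burnt (F count now 3)
Step 5: +3 fires, +3 burnt (F count now 3)
Step 6: +3 fires, +3 burnt (F count now 3)
Step 7: +2 fires, +3 burnt (F count now 2)
Step 8: +1 fires, +2 burnt (F count now 1)
Step 9: +0 fires, +1 burnt (F count now 0)
Fire out after step 9
Initially T: 23, now '.': 26
Total burnt (originally-T cells now '.'): 19

Answer: 19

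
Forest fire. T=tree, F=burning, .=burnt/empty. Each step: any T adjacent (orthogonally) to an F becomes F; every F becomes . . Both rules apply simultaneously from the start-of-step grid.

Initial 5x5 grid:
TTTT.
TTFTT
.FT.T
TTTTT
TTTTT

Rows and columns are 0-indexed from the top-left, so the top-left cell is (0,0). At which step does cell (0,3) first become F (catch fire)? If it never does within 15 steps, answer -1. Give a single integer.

Step 1: cell (0,3)='T' (+5 fires, +2 burnt)
Step 2: cell (0,3)='F' (+7 fires, +5 burnt)
  -> target ignites at step 2
Step 3: cell (0,3)='.' (+5 fires, +7 burnt)
Step 4: cell (0,3)='.' (+2 fires, +5 burnt)
Step 5: cell (0,3)='.' (+1 fires, +2 burnt)
Step 6: cell (0,3)='.' (+0 fires, +1 burnt)
  fire out at step 6

2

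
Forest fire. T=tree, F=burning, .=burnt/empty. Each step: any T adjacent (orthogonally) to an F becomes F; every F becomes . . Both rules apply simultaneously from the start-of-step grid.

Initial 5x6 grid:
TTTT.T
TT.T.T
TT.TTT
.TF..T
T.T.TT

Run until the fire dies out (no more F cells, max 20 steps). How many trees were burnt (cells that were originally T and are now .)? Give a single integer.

Answer: 19

Derivation:
Step 1: +2 fires, +1 burnt (F count now 2)
Step 2: +1 fires, +2 burnt (F count now 1)
Step 3: +2 fires, +1 burnt (F count now 2)
Step 4: +2 fires, +2 burnt (F count now 2)
Step 5: +2 fires, +2 burnt (F count now 2)
Step 6: +1 fires, +2 burnt (F count now 1)
Step 7: +1 fires, +1 burnt (F count now 1)
Step 8: +1 fires, +1 burnt (F count now 1)
Step 9: +1 fires, +1 burnt (F count now 1)
Step 10: +1 fires, +1 burnt (F count now 1)
Step 11: +2 fires, +1 burnt (F count now 2)
Step 12: +2 fires, +2 burnt (F count now 2)
Step 13: +1 fires, +2 burnt (F count now 1)
Step 14: +0 fires, +1 burnt (F count now 0)
Fire out after step 14
Initially T: 20, now '.': 29
Total burnt (originally-T cells now '.'): 19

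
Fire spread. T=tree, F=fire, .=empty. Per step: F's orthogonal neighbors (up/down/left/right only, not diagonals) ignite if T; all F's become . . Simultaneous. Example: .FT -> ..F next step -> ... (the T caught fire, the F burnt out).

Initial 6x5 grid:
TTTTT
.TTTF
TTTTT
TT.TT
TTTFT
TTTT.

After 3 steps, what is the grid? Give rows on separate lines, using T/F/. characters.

Step 1: 7 trees catch fire, 2 burn out
  TTTTF
  .TTF.
  TTTTF
  TT.FT
  TTF.F
  TTTF.
Step 2: 6 trees catch fire, 7 burn out
  TTTF.
  .TF..
  TTTF.
  TT..F
  TF...
  TTF..
Step 3: 6 trees catch fire, 6 burn out
  TTF..
  .F...
  TTF..
  TF...
  F....
  TF...

TTF..
.F...
TTF..
TF...
F....
TF...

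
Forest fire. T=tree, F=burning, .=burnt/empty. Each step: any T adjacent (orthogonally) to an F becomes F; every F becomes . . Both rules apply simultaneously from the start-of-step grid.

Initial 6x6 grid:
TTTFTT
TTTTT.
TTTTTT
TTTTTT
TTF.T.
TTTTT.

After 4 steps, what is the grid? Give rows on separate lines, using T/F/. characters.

Step 1: 6 trees catch fire, 2 burn out
  TTF.FT
  TTTFT.
  TTTTTT
  TTFTTT
  TF..T.
  TTFTT.
Step 2: 11 trees catch fire, 6 burn out
  TF...F
  TTF.F.
  TTFFTT
  TF.FTT
  F...T.
  TF.FT.
Step 3: 8 trees catch fire, 11 burn out
  F.....
  TF....
  TF..FT
  F...FT
  ....T.
  F...F.
Step 4: 5 trees catch fire, 8 burn out
  ......
  F.....
  F....F
  .....F
  ....F.
  ......

......
F.....
F....F
.....F
....F.
......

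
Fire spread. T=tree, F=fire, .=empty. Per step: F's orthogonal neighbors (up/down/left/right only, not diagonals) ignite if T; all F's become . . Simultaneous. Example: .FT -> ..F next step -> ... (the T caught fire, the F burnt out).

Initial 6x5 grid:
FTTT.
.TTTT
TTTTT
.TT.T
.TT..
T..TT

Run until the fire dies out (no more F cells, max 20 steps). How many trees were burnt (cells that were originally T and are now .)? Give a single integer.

Step 1: +1 fires, +1 burnt (F count now 1)
Step 2: +2 fires, +1 burnt (F count now 2)
Step 3: +3 fires, +2 burnt (F count now 3)
Step 4: +4 fires, +3 burnt (F count now 4)
Step 5: +4 fires, +4 burnt (F count now 4)
Step 6: +2 fires, +4 burnt (F count now 2)
Step 7: +1 fires, +2 burnt (F count now 1)
Step 8: +0 fires, +1 burnt (F count now 0)
Fire out after step 8
Initially T: 20, now '.': 27
Total burnt (originally-T cells now '.'): 17

Answer: 17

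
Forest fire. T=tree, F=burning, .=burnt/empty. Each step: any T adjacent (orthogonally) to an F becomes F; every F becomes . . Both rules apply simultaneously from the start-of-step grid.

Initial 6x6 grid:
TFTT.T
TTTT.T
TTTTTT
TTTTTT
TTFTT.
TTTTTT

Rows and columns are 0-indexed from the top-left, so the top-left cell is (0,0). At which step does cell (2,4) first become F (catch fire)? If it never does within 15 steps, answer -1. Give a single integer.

Step 1: cell (2,4)='T' (+7 fires, +2 burnt)
Step 2: cell (2,4)='T' (+11 fires, +7 burnt)
Step 3: cell (2,4)='T' (+7 fires, +11 burnt)
Step 4: cell (2,4)='F' (+3 fires, +7 burnt)
  -> target ignites at step 4
Step 5: cell (2,4)='.' (+1 fires, +3 burnt)
Step 6: cell (2,4)='.' (+1 fires, +1 burnt)
Step 7: cell (2,4)='.' (+1 fires, +1 burnt)
Step 8: cell (2,4)='.' (+0 fires, +1 burnt)
  fire out at step 8

4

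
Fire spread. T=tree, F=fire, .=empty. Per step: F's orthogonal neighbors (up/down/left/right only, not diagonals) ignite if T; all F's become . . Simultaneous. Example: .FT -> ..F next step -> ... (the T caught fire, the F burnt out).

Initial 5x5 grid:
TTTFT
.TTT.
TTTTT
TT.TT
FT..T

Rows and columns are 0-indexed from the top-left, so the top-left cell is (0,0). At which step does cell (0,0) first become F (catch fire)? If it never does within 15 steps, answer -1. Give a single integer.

Step 1: cell (0,0)='T' (+5 fires, +2 burnt)
Step 2: cell (0,0)='T' (+5 fires, +5 burnt)
Step 3: cell (0,0)='F' (+6 fires, +5 burnt)
  -> target ignites at step 3
Step 4: cell (0,0)='.' (+1 fires, +6 burnt)
Step 5: cell (0,0)='.' (+1 fires, +1 burnt)
Step 6: cell (0,0)='.' (+0 fires, +1 burnt)
  fire out at step 6

3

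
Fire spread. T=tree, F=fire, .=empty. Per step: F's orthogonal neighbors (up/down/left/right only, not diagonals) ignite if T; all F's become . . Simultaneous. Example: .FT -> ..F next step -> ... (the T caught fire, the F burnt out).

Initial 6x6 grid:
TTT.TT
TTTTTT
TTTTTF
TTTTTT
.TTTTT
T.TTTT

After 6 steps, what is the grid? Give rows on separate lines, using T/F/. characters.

Step 1: 3 trees catch fire, 1 burn out
  TTT.TT
  TTTTTF
  TTTTF.
  TTTTTF
  .TTTTT
  T.TTTT
Step 2: 5 trees catch fire, 3 burn out
  TTT.TF
  TTTTF.
  TTTF..
  TTTTF.
  .TTTTF
  T.TTTT
Step 3: 6 trees catch fire, 5 burn out
  TTT.F.
  TTTF..
  TTF...
  TTTF..
  .TTTF.
  T.TTTF
Step 4: 5 trees catch fire, 6 burn out
  TTT...
  TTF...
  TF....
  TTF...
  .TTF..
  T.TTF.
Step 5: 6 trees catch fire, 5 burn out
  TTF...
  TF....
  F.....
  TF....
  .TF...
  T.TF..
Step 6: 5 trees catch fire, 6 burn out
  TF....
  F.....
  ......
  F.....
  .F....
  T.F...

TF....
F.....
......
F.....
.F....
T.F...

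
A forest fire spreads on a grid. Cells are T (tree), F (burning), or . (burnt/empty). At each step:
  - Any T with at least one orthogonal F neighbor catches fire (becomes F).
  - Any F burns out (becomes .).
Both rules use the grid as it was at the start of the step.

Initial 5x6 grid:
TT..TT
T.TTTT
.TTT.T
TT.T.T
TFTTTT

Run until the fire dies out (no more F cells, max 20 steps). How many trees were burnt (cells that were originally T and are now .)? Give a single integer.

Step 1: +3 fires, +1 burnt (F count now 3)
Step 2: +3 fires, +3 burnt (F count now 3)
Step 3: +3 fires, +3 burnt (F count now 3)
Step 4: +3 fires, +3 burnt (F count now 3)
Step 5: +2 fires, +3 burnt (F count now 2)
Step 6: +2 fires, +2 burnt (F count now 2)
Step 7: +2 fires, +2 burnt (F count now 2)
Step 8: +1 fires, +2 burnt (F count now 1)
Step 9: +0 fires, +1 burnt (F count now 0)
Fire out after step 9
Initially T: 22, now '.': 27
Total burnt (originally-T cells now '.'): 19

Answer: 19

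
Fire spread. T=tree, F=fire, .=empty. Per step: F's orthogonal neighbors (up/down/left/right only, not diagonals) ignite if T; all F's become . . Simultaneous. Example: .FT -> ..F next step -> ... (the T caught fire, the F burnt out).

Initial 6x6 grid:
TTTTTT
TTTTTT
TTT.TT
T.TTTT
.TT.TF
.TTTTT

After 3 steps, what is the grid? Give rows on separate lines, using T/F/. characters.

Step 1: 3 trees catch fire, 1 burn out
  TTTTTT
  TTTTTT
  TTT.TT
  T.TTTF
  .TT.F.
  .TTTTF
Step 2: 3 trees catch fire, 3 burn out
  TTTTTT
  TTTTTT
  TTT.TF
  T.TTF.
  .TT...
  .TTTF.
Step 3: 4 trees catch fire, 3 burn out
  TTTTTT
  TTTTTF
  TTT.F.
  T.TF..
  .TT...
  .TTF..

TTTTTT
TTTTTF
TTT.F.
T.TF..
.TT...
.TTF..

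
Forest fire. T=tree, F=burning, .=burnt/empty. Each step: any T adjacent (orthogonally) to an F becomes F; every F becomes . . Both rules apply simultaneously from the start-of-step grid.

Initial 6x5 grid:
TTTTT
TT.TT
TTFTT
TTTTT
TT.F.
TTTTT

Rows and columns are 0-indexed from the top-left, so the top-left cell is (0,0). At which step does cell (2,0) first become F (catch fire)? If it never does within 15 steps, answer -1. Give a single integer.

Step 1: cell (2,0)='T' (+5 fires, +2 burnt)
Step 2: cell (2,0)='F' (+8 fires, +5 burnt)
  -> target ignites at step 2
Step 3: cell (2,0)='.' (+7 fires, +8 burnt)
Step 4: cell (2,0)='.' (+5 fires, +7 burnt)
Step 5: cell (2,0)='.' (+0 fires, +5 burnt)
  fire out at step 5

2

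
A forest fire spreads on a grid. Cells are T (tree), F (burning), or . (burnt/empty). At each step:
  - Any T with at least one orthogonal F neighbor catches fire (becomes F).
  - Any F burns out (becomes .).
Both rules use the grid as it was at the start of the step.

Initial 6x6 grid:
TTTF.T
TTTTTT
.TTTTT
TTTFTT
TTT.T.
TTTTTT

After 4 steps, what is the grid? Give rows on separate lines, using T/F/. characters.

Step 1: 5 trees catch fire, 2 burn out
  TTF..T
  TTTFTT
  .TTFTT
  TTF.FT
  TTT.T.
  TTTTTT
Step 2: 9 trees catch fire, 5 burn out
  TF...T
  TTF.FT
  .TF.FT
  TF...F
  TTF.F.
  TTTTTT
Step 3: 9 trees catch fire, 9 burn out
  F....T
  TF...F
  .F...F
  F.....
  TF....
  TTFTFT
Step 4: 6 trees catch fire, 9 burn out
  .....F
  F.....
  ......
  ......
  F.....
  TF.F.F

.....F
F.....
......
......
F.....
TF.F.F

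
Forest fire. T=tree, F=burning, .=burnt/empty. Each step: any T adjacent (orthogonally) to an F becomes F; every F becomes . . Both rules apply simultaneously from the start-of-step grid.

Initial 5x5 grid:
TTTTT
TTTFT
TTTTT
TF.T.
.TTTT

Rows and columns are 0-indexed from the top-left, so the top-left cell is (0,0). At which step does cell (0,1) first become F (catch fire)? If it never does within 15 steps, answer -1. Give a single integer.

Step 1: cell (0,1)='T' (+7 fires, +2 burnt)
Step 2: cell (0,1)='T' (+8 fires, +7 burnt)
Step 3: cell (0,1)='F' (+3 fires, +8 burnt)
  -> target ignites at step 3
Step 4: cell (0,1)='.' (+2 fires, +3 burnt)
Step 5: cell (0,1)='.' (+0 fires, +2 burnt)
  fire out at step 5

3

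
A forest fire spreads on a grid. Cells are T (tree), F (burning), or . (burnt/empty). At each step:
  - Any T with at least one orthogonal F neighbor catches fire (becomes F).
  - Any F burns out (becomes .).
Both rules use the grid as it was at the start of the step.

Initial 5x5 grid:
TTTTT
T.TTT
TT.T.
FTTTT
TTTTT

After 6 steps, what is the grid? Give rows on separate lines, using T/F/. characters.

Step 1: 3 trees catch fire, 1 burn out
  TTTTT
  T.TTT
  FT.T.
  .FTTT
  FTTTT
Step 2: 4 trees catch fire, 3 burn out
  TTTTT
  F.TTT
  .F.T.
  ..FTT
  .FTTT
Step 3: 3 trees catch fire, 4 burn out
  FTTTT
  ..TTT
  ...T.
  ...FT
  ..FTT
Step 4: 4 trees catch fire, 3 burn out
  .FTTT
  ..TTT
  ...F.
  ....F
  ...FT
Step 5: 3 trees catch fire, 4 burn out
  ..FTT
  ..TFT
  .....
  .....
  ....F
Step 6: 3 trees catch fire, 3 burn out
  ...FT
  ..F.F
  .....
  .....
  .....

...FT
..F.F
.....
.....
.....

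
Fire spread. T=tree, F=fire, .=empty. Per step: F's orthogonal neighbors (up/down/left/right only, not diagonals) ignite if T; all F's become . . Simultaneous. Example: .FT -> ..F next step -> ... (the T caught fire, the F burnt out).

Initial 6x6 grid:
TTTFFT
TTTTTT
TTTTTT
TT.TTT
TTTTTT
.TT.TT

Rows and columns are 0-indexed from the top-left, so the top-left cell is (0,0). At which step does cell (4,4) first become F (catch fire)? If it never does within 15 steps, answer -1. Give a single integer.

Step 1: cell (4,4)='T' (+4 fires, +2 burnt)
Step 2: cell (4,4)='T' (+5 fires, +4 burnt)
Step 3: cell (4,4)='T' (+6 fires, +5 burnt)
Step 4: cell (4,4)='F' (+5 fires, +6 burnt)
  -> target ignites at step 4
Step 5: cell (4,4)='.' (+5 fires, +5 burnt)
Step 6: cell (4,4)='.' (+4 fires, +5 burnt)
Step 7: cell (4,4)='.' (+2 fires, +4 burnt)
Step 8: cell (4,4)='.' (+0 fires, +2 burnt)
  fire out at step 8

4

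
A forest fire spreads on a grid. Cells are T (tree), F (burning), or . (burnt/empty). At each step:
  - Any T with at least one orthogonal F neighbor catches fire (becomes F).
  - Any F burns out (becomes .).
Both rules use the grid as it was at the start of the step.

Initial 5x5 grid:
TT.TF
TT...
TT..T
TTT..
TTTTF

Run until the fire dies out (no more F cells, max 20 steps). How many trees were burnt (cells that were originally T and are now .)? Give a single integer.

Answer: 14

Derivation:
Step 1: +2 fires, +2 burnt (F count now 2)
Step 2: +1 fires, +2 burnt (F count now 1)
Step 3: +2 fires, +1 burnt (F count now 2)
Step 4: +2 fires, +2 burnt (F count now 2)
Step 5: +2 fires, +2 burnt (F count now 2)
Step 6: +2 fires, +2 burnt (F count now 2)
Step 7: +2 fires, +2 burnt (F count now 2)
Step 8: +1 fires, +2 burnt (F count now 1)
Step 9: +0 fires, +1 burnt (F count now 0)
Fire out after step 9
Initially T: 15, now '.': 24
Total burnt (originally-T cells now '.'): 14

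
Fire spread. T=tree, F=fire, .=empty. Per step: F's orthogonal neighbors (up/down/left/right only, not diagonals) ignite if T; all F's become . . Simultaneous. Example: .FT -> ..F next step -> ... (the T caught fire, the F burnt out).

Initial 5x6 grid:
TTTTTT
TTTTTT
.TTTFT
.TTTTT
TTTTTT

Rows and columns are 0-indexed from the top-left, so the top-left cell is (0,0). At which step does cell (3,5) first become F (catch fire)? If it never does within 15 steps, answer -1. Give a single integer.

Step 1: cell (3,5)='T' (+4 fires, +1 burnt)
Step 2: cell (3,5)='F' (+7 fires, +4 burnt)
  -> target ignites at step 2
Step 3: cell (3,5)='.' (+7 fires, +7 burnt)
Step 4: cell (3,5)='.' (+4 fires, +7 burnt)
Step 5: cell (3,5)='.' (+3 fires, +4 burnt)
Step 6: cell (3,5)='.' (+2 fires, +3 burnt)
Step 7: cell (3,5)='.' (+0 fires, +2 burnt)
  fire out at step 7

2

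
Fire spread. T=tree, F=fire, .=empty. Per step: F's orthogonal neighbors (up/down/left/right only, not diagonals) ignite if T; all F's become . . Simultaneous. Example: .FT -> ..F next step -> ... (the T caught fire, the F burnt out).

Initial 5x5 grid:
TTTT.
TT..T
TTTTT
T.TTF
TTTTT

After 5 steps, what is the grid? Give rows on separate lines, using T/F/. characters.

Step 1: 3 trees catch fire, 1 burn out
  TTTT.
  TT..T
  TTTTF
  T.TF.
  TTTTF
Step 2: 4 trees catch fire, 3 burn out
  TTTT.
  TT..F
  TTTF.
  T.F..
  TTTF.
Step 3: 2 trees catch fire, 4 burn out
  TTTT.
  TT...
  TTF..
  T....
  TTF..
Step 4: 2 trees catch fire, 2 burn out
  TTTT.
  TT...
  TF...
  T....
  TF...
Step 5: 3 trees catch fire, 2 burn out
  TTTT.
  TF...
  F....
  T....
  F....

TTTT.
TF...
F....
T....
F....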